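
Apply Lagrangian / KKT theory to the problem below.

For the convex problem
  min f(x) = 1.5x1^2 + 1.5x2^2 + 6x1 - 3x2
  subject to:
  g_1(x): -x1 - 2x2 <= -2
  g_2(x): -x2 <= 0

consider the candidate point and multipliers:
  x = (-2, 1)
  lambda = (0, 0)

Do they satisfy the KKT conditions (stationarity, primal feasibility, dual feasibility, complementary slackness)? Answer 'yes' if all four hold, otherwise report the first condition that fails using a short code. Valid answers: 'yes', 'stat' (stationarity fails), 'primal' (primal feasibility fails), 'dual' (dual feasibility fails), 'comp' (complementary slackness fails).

Gradient of f: grad f(x) = Q x + c = (0, 0)
Constraint values g_i(x) = a_i^T x - b_i:
  g_1((-2, 1)) = 2
  g_2((-2, 1)) = -1
Stationarity residual: grad f(x) + sum_i lambda_i a_i = (0, 0)
  -> stationarity OK
Primal feasibility (all g_i <= 0): FAILS
Dual feasibility (all lambda_i >= 0): OK
Complementary slackness (lambda_i * g_i(x) = 0 for all i): OK

Verdict: the first failing condition is primal_feasibility -> primal.

primal


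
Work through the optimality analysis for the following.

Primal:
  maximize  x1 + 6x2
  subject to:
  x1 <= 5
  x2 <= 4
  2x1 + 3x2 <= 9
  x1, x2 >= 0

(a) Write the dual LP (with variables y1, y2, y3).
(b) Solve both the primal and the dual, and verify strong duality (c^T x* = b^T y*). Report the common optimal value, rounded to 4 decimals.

The standard primal-dual pair for 'max c^T x s.t. A x <= b, x >= 0' is:
  Dual:  min b^T y  s.t.  A^T y >= c,  y >= 0.

So the dual LP is:
  minimize  5y1 + 4y2 + 9y3
  subject to:
    y1 + 2y3 >= 1
    y2 + 3y3 >= 6
    y1, y2, y3 >= 0

Solving the primal: x* = (0, 3).
  primal value c^T x* = 18.
Solving the dual: y* = (0, 0, 2).
  dual value b^T y* = 18.
Strong duality: c^T x* = b^T y*. Confirmed.

18


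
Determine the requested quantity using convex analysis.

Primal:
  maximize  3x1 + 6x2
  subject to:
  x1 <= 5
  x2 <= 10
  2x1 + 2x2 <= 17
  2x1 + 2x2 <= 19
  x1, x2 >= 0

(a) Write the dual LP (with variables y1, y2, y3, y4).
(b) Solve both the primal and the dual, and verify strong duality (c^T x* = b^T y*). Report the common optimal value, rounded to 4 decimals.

The standard primal-dual pair for 'max c^T x s.t. A x <= b, x >= 0' is:
  Dual:  min b^T y  s.t.  A^T y >= c,  y >= 0.

So the dual LP is:
  minimize  5y1 + 10y2 + 17y3 + 19y4
  subject to:
    y1 + 2y3 + 2y4 >= 3
    y2 + 2y3 + 2y4 >= 6
    y1, y2, y3, y4 >= 0

Solving the primal: x* = (0, 8.5).
  primal value c^T x* = 51.
Solving the dual: y* = (0, 0, 3, 0).
  dual value b^T y* = 51.
Strong duality: c^T x* = b^T y*. Confirmed.

51


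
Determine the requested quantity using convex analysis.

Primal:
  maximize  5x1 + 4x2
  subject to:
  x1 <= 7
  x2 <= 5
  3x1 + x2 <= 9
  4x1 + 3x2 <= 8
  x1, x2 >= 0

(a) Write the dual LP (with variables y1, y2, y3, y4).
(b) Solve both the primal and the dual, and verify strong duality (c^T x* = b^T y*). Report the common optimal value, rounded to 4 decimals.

The standard primal-dual pair for 'max c^T x s.t. A x <= b, x >= 0' is:
  Dual:  min b^T y  s.t.  A^T y >= c,  y >= 0.

So the dual LP is:
  minimize  7y1 + 5y2 + 9y3 + 8y4
  subject to:
    y1 + 3y3 + 4y4 >= 5
    y2 + y3 + 3y4 >= 4
    y1, y2, y3, y4 >= 0

Solving the primal: x* = (0, 2.6667).
  primal value c^T x* = 10.6667.
Solving the dual: y* = (0, 0, 0, 1.3333).
  dual value b^T y* = 10.6667.
Strong duality: c^T x* = b^T y*. Confirmed.

10.6667


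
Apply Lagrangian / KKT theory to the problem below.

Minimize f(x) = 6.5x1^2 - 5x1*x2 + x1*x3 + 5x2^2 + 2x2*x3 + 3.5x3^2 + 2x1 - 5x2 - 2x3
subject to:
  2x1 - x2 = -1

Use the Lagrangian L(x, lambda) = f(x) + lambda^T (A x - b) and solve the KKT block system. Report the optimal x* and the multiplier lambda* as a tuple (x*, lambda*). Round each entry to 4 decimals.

Form the Lagrangian:
  L(x, lambda) = (1/2) x^T Q x + c^T x + lambda^T (A x - b)
Stationarity (grad_x L = 0): Q x + c + A^T lambda = 0.
Primal feasibility: A x = b.

This gives the KKT block system:
  [ Q   A^T ] [ x     ]   [-c ]
  [ A    0  ] [ lambda ] = [ b ]

Solving the linear system:
  x*      = (-0.2379, 0.5243, 0.1699)
  lambda* = (1.7718)
  f(x*)   = -0.8325

x* = (-0.2379, 0.5243, 0.1699), lambda* = (1.7718)


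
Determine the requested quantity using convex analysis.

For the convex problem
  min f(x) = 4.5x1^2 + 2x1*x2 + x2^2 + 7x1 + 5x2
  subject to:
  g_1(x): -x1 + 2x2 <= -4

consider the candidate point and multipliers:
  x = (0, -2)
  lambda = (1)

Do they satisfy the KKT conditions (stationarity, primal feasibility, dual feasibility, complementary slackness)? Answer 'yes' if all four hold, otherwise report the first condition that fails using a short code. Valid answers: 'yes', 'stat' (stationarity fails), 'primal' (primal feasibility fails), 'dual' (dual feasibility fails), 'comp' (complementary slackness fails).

Gradient of f: grad f(x) = Q x + c = (3, 1)
Constraint values g_i(x) = a_i^T x - b_i:
  g_1((0, -2)) = 0
Stationarity residual: grad f(x) + sum_i lambda_i a_i = (2, 3)
  -> stationarity FAILS
Primal feasibility (all g_i <= 0): OK
Dual feasibility (all lambda_i >= 0): OK
Complementary slackness (lambda_i * g_i(x) = 0 for all i): OK

Verdict: the first failing condition is stationarity -> stat.

stat


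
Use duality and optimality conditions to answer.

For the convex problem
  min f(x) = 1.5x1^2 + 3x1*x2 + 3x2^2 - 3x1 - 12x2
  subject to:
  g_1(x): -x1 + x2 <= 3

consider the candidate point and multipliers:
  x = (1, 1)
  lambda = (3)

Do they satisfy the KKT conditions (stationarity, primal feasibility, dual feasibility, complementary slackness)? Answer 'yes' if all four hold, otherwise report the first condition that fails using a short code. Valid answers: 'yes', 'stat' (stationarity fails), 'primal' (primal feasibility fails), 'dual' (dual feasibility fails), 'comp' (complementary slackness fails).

Gradient of f: grad f(x) = Q x + c = (3, -3)
Constraint values g_i(x) = a_i^T x - b_i:
  g_1((1, 1)) = -3
Stationarity residual: grad f(x) + sum_i lambda_i a_i = (0, 0)
  -> stationarity OK
Primal feasibility (all g_i <= 0): OK
Dual feasibility (all lambda_i >= 0): OK
Complementary slackness (lambda_i * g_i(x) = 0 for all i): FAILS

Verdict: the first failing condition is complementary_slackness -> comp.

comp


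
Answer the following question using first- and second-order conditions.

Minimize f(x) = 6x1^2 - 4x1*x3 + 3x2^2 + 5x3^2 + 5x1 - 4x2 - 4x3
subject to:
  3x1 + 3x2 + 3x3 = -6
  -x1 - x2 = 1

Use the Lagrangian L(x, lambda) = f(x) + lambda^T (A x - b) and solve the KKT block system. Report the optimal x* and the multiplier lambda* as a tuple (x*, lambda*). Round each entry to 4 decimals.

Form the Lagrangian:
  L(x, lambda) = (1/2) x^T Q x + c^T x + lambda^T (A x - b)
Stationarity (grad_x L = 0): Q x + c + A^T lambda = 0.
Primal feasibility: A x = b.

This gives the KKT block system:
  [ Q   A^T ] [ x     ]   [-c ]
  [ A    0  ] [ lambda ] = [ b ]

Solving the linear system:
  x*      = (-1.0556, 0.0556, -1)
  lambda* = (3.2593, 6.1111)
  f(x*)   = 5.9722

x* = (-1.0556, 0.0556, -1), lambda* = (3.2593, 6.1111)


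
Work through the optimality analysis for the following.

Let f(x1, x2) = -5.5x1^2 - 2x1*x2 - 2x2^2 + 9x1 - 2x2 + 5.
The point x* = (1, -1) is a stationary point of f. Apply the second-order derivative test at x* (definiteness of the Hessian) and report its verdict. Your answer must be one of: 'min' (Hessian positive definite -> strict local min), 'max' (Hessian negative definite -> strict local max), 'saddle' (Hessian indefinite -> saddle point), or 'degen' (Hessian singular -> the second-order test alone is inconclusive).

Compute the Hessian H = grad^2 f:
  H = [[-11, -2], [-2, -4]]
Verify stationarity: grad f(x*) = H x* + g = (0, 0).
Eigenvalues of H: -11.5311, -3.4689.
Both eigenvalues < 0, so H is negative definite -> x* is a strict local max.

max


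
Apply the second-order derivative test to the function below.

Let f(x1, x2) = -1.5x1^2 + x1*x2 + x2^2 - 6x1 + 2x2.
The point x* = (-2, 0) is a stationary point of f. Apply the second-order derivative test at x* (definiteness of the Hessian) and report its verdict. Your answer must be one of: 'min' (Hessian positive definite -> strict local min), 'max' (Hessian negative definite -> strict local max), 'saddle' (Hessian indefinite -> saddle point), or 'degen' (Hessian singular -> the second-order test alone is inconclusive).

Compute the Hessian H = grad^2 f:
  H = [[-3, 1], [1, 2]]
Verify stationarity: grad f(x*) = H x* + g = (0, 0).
Eigenvalues of H: -3.1926, 2.1926.
Eigenvalues have mixed signs, so H is indefinite -> x* is a saddle point.

saddle


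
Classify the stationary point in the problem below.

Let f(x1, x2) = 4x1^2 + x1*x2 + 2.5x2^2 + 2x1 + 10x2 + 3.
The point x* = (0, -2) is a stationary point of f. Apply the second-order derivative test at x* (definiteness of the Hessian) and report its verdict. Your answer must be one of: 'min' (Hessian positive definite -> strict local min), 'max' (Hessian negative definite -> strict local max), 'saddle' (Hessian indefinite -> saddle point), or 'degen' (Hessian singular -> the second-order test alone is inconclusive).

Compute the Hessian H = grad^2 f:
  H = [[8, 1], [1, 5]]
Verify stationarity: grad f(x*) = H x* + g = (0, 0).
Eigenvalues of H: 4.6972, 8.3028.
Both eigenvalues > 0, so H is positive definite -> x* is a strict local min.

min


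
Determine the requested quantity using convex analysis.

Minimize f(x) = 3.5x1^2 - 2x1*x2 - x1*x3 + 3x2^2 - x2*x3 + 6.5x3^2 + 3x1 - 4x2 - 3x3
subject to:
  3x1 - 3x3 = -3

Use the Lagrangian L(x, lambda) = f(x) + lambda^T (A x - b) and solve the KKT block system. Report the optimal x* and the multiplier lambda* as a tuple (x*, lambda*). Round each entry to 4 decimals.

Form the Lagrangian:
  L(x, lambda) = (1/2) x^T Q x + c^T x + lambda^T (A x - b)
Stationarity (grad_x L = 0): Q x + c + A^T lambda = 0.
Primal feasibility: A x = b.

This gives the KKT block system:
  [ Q   A^T ] [ x     ]   [-c ]
  [ A    0  ] [ lambda ] = [ b ]

Solving the linear system:
  x*      = (-0.5758, 0.5455, 0.4242)
  lambda* = (0.8485)
  f(x*)   = -1.3182

x* = (-0.5758, 0.5455, 0.4242), lambda* = (0.8485)


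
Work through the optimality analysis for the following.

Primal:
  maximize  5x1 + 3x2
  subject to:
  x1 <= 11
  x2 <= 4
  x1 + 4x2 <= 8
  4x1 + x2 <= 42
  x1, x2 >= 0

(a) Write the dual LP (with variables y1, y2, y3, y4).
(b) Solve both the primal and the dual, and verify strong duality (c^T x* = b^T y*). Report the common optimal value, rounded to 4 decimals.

The standard primal-dual pair for 'max c^T x s.t. A x <= b, x >= 0' is:
  Dual:  min b^T y  s.t.  A^T y >= c,  y >= 0.

So the dual LP is:
  minimize  11y1 + 4y2 + 8y3 + 42y4
  subject to:
    y1 + y3 + 4y4 >= 5
    y2 + 4y3 + y4 >= 3
    y1, y2, y3, y4 >= 0

Solving the primal: x* = (8, 0).
  primal value c^T x* = 40.
Solving the dual: y* = (0, 0, 5, 0).
  dual value b^T y* = 40.
Strong duality: c^T x* = b^T y*. Confirmed.

40


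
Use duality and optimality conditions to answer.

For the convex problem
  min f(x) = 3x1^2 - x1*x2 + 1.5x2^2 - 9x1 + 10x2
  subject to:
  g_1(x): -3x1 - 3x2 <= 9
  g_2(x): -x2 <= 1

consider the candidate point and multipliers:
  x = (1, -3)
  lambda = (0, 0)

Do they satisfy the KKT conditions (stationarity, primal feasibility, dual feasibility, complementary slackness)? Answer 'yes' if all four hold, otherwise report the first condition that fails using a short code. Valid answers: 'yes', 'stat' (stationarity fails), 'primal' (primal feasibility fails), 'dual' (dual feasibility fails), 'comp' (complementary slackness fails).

Gradient of f: grad f(x) = Q x + c = (0, 0)
Constraint values g_i(x) = a_i^T x - b_i:
  g_1((1, -3)) = -3
  g_2((1, -3)) = 2
Stationarity residual: grad f(x) + sum_i lambda_i a_i = (0, 0)
  -> stationarity OK
Primal feasibility (all g_i <= 0): FAILS
Dual feasibility (all lambda_i >= 0): OK
Complementary slackness (lambda_i * g_i(x) = 0 for all i): OK

Verdict: the first failing condition is primal_feasibility -> primal.

primal


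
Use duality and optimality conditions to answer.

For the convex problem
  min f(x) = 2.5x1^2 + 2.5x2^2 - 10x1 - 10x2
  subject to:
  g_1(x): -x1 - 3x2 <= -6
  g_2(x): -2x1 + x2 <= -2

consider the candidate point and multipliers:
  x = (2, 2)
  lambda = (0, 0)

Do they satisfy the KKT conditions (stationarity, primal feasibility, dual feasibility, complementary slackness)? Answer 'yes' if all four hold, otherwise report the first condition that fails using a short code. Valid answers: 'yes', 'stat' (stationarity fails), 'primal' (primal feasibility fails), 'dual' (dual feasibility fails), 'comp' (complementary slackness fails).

Gradient of f: grad f(x) = Q x + c = (0, 0)
Constraint values g_i(x) = a_i^T x - b_i:
  g_1((2, 2)) = -2
  g_2((2, 2)) = 0
Stationarity residual: grad f(x) + sum_i lambda_i a_i = (0, 0)
  -> stationarity OK
Primal feasibility (all g_i <= 0): OK
Dual feasibility (all lambda_i >= 0): OK
Complementary slackness (lambda_i * g_i(x) = 0 for all i): OK

Verdict: yes, KKT holds.

yes


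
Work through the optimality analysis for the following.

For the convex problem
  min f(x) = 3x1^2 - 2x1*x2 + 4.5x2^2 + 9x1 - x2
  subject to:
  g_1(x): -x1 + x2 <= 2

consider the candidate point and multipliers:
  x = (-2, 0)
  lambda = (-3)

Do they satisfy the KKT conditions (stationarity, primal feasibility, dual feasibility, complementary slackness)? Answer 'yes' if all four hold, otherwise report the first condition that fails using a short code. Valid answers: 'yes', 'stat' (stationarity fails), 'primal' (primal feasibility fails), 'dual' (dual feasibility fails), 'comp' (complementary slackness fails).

Gradient of f: grad f(x) = Q x + c = (-3, 3)
Constraint values g_i(x) = a_i^T x - b_i:
  g_1((-2, 0)) = 0
Stationarity residual: grad f(x) + sum_i lambda_i a_i = (0, 0)
  -> stationarity OK
Primal feasibility (all g_i <= 0): OK
Dual feasibility (all lambda_i >= 0): FAILS
Complementary slackness (lambda_i * g_i(x) = 0 for all i): OK

Verdict: the first failing condition is dual_feasibility -> dual.

dual


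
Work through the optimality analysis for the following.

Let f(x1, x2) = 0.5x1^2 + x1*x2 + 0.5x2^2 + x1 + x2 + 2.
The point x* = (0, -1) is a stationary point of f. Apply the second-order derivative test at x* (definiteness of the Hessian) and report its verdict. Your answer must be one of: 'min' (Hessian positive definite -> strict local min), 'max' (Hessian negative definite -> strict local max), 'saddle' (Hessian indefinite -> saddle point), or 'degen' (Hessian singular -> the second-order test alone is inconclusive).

Compute the Hessian H = grad^2 f:
  H = [[1, 1], [1, 1]]
Verify stationarity: grad f(x*) = H x* + g = (0, 0).
Eigenvalues of H: 0, 2.
H has a zero eigenvalue (singular; positive semidefinite but not definite), so H is neither positive definite, negative definite, nor indefinite. The second-order test alone is inconclusive -> degen.
(Indeed, f is constant along the null direction of H through x*, so x* is not a strict local extremum.)

degen


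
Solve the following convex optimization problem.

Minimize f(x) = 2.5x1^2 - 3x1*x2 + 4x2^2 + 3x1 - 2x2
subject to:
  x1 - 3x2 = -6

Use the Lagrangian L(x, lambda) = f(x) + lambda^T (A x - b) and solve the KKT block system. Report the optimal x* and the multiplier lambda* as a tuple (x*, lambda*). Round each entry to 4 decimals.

Form the Lagrangian:
  L(x, lambda) = (1/2) x^T Q x + c^T x + lambda^T (A x - b)
Stationarity (grad_x L = 0): Q x + c + A^T lambda = 0.
Primal feasibility: A x = b.

This gives the KKT block system:
  [ Q   A^T ] [ x     ]   [-c ]
  [ A    0  ] [ lambda ] = [ b ]

Solving the linear system:
  x*      = (-0.4286, 1.8571)
  lambda* = (4.7143)
  f(x*)   = 11.6429

x* = (-0.4286, 1.8571), lambda* = (4.7143)


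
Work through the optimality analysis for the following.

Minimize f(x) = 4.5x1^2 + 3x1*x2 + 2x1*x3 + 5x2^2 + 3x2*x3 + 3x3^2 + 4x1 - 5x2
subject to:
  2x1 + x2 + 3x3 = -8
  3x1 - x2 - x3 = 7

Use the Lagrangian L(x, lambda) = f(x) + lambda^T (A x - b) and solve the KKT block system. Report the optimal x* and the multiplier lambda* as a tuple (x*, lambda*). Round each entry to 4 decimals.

Form the Lagrangian:
  L(x, lambda) = (1/2) x^T Q x + c^T x + lambda^T (A x - b)
Stationarity (grad_x L = 0): Q x + c + A^T lambda = 0.
Primal feasibility: A x = b.

This gives the KKT block system:
  [ Q   A^T ] [ x     ]   [-c ]
  [ A    0  ] [ lambda ] = [ b ]

Solving the linear system:
  x*      = (1.2211, 0.2159, -3.5527)
  lambda* = (4.1952, -5.6408)
  f(x*)   = 38.4257

x* = (1.2211, 0.2159, -3.5527), lambda* = (4.1952, -5.6408)


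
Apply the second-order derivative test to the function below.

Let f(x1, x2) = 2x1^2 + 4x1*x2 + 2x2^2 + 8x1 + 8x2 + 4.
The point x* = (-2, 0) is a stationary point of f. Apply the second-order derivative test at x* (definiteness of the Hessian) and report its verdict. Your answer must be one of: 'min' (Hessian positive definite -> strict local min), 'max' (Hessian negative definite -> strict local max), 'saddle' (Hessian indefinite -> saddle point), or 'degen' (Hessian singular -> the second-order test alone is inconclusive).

Compute the Hessian H = grad^2 f:
  H = [[4, 4], [4, 4]]
Verify stationarity: grad f(x*) = H x* + g = (0, 0).
Eigenvalues of H: 0, 8.
H has a zero eigenvalue (singular; positive semidefinite but not definite), so H is neither positive definite, negative definite, nor indefinite. The second-order test alone is inconclusive -> degen.
(Indeed, f is constant along the null direction of H through x*, so x* is not a strict local extremum.)

degen


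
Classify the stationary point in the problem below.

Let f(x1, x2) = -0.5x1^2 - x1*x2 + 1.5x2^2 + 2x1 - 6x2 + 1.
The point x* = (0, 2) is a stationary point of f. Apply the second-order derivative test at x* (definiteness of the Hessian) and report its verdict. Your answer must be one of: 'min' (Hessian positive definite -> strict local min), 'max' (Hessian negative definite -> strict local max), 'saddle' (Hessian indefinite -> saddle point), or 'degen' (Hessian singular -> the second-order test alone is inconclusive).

Compute the Hessian H = grad^2 f:
  H = [[-1, -1], [-1, 3]]
Verify stationarity: grad f(x*) = H x* + g = (0, 0).
Eigenvalues of H: -1.2361, 3.2361.
Eigenvalues have mixed signs, so H is indefinite -> x* is a saddle point.

saddle


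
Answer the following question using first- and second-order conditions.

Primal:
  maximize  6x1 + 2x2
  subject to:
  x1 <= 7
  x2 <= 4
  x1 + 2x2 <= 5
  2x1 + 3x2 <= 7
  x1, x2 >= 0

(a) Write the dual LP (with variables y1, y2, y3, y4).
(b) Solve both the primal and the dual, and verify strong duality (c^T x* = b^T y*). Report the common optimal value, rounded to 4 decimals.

The standard primal-dual pair for 'max c^T x s.t. A x <= b, x >= 0' is:
  Dual:  min b^T y  s.t.  A^T y >= c,  y >= 0.

So the dual LP is:
  minimize  7y1 + 4y2 + 5y3 + 7y4
  subject to:
    y1 + y3 + 2y4 >= 6
    y2 + 2y3 + 3y4 >= 2
    y1, y2, y3, y4 >= 0

Solving the primal: x* = (3.5, 0).
  primal value c^T x* = 21.
Solving the dual: y* = (0, 0, 0, 3).
  dual value b^T y* = 21.
Strong duality: c^T x* = b^T y*. Confirmed.

21


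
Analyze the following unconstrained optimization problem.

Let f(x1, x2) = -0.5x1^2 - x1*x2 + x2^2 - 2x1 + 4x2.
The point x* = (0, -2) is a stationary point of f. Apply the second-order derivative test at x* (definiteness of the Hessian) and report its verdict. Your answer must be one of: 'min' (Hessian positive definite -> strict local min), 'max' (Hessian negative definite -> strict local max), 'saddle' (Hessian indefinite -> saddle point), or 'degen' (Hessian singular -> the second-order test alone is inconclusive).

Compute the Hessian H = grad^2 f:
  H = [[-1, -1], [-1, 2]]
Verify stationarity: grad f(x*) = H x* + g = (0, 0).
Eigenvalues of H: -1.3028, 2.3028.
Eigenvalues have mixed signs, so H is indefinite -> x* is a saddle point.

saddle


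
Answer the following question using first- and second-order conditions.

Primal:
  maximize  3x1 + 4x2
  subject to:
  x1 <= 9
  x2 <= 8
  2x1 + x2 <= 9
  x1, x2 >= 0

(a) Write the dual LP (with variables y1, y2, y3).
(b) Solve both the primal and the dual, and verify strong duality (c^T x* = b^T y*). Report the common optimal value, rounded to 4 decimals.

The standard primal-dual pair for 'max c^T x s.t. A x <= b, x >= 0' is:
  Dual:  min b^T y  s.t.  A^T y >= c,  y >= 0.

So the dual LP is:
  minimize  9y1 + 8y2 + 9y3
  subject to:
    y1 + 2y3 >= 3
    y2 + y3 >= 4
    y1, y2, y3 >= 0

Solving the primal: x* = (0.5, 8).
  primal value c^T x* = 33.5.
Solving the dual: y* = (0, 2.5, 1.5).
  dual value b^T y* = 33.5.
Strong duality: c^T x* = b^T y*. Confirmed.

33.5


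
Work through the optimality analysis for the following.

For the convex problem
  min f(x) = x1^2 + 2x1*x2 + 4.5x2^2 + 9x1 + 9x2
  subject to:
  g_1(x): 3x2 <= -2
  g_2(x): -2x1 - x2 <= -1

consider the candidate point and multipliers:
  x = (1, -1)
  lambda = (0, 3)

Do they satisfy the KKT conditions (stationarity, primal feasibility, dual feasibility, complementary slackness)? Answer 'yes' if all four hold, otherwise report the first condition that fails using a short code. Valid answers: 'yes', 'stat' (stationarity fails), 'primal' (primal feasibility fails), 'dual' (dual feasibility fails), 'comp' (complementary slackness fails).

Gradient of f: grad f(x) = Q x + c = (9, 2)
Constraint values g_i(x) = a_i^T x - b_i:
  g_1((1, -1)) = -1
  g_2((1, -1)) = 0
Stationarity residual: grad f(x) + sum_i lambda_i a_i = (3, -1)
  -> stationarity FAILS
Primal feasibility (all g_i <= 0): OK
Dual feasibility (all lambda_i >= 0): OK
Complementary slackness (lambda_i * g_i(x) = 0 for all i): OK

Verdict: the first failing condition is stationarity -> stat.

stat


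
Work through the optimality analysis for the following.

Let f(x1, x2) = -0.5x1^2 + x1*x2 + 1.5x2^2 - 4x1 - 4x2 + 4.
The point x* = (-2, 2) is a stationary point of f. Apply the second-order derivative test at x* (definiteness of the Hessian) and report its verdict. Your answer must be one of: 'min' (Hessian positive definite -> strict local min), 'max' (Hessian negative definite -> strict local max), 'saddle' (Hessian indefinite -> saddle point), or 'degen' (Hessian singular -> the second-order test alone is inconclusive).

Compute the Hessian H = grad^2 f:
  H = [[-1, 1], [1, 3]]
Verify stationarity: grad f(x*) = H x* + g = (0, 0).
Eigenvalues of H: -1.2361, 3.2361.
Eigenvalues have mixed signs, so H is indefinite -> x* is a saddle point.

saddle


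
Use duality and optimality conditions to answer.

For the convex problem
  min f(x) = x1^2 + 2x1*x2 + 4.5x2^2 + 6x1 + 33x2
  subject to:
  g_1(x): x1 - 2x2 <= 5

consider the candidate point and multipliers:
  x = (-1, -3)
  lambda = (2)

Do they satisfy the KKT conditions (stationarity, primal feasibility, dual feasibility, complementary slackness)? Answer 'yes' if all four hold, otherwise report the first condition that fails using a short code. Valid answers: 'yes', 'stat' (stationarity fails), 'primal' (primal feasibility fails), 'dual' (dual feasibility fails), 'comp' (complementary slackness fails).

Gradient of f: grad f(x) = Q x + c = (-2, 4)
Constraint values g_i(x) = a_i^T x - b_i:
  g_1((-1, -3)) = 0
Stationarity residual: grad f(x) + sum_i lambda_i a_i = (0, 0)
  -> stationarity OK
Primal feasibility (all g_i <= 0): OK
Dual feasibility (all lambda_i >= 0): OK
Complementary slackness (lambda_i * g_i(x) = 0 for all i): OK

Verdict: yes, KKT holds.

yes


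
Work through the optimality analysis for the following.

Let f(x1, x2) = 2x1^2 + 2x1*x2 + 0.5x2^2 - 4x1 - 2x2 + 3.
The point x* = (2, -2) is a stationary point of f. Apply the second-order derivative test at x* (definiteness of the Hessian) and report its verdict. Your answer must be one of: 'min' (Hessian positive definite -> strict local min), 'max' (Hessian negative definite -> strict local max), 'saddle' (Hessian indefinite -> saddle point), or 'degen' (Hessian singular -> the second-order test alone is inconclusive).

Compute the Hessian H = grad^2 f:
  H = [[4, 2], [2, 1]]
Verify stationarity: grad f(x*) = H x* + g = (0, 0).
Eigenvalues of H: 0, 5.
H has a zero eigenvalue (singular; positive semidefinite but not definite), so H is neither positive definite, negative definite, nor indefinite. The second-order test alone is inconclusive -> degen.
(Indeed, f is constant along the null direction of H through x*, so x* is not a strict local extremum.)

degen


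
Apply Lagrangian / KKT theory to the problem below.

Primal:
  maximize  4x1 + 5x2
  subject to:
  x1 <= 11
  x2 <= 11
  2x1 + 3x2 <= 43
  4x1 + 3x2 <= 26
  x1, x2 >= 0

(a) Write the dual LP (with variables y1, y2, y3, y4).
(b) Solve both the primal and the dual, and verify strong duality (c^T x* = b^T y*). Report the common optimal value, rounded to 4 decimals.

The standard primal-dual pair for 'max c^T x s.t. A x <= b, x >= 0' is:
  Dual:  min b^T y  s.t.  A^T y >= c,  y >= 0.

So the dual LP is:
  minimize  11y1 + 11y2 + 43y3 + 26y4
  subject to:
    y1 + 2y3 + 4y4 >= 4
    y2 + 3y3 + 3y4 >= 5
    y1, y2, y3, y4 >= 0

Solving the primal: x* = (0, 8.6667).
  primal value c^T x* = 43.3333.
Solving the dual: y* = (0, 0, 0, 1.6667).
  dual value b^T y* = 43.3333.
Strong duality: c^T x* = b^T y*. Confirmed.

43.3333


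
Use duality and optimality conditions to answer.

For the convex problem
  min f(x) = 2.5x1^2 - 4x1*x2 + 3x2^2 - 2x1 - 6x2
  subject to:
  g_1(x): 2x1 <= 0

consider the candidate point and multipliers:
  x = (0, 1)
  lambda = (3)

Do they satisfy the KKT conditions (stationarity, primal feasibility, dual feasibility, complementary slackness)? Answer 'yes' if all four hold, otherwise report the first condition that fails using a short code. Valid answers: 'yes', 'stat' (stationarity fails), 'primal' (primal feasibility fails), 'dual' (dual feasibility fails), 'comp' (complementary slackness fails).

Gradient of f: grad f(x) = Q x + c = (-6, 0)
Constraint values g_i(x) = a_i^T x - b_i:
  g_1((0, 1)) = 0
Stationarity residual: grad f(x) + sum_i lambda_i a_i = (0, 0)
  -> stationarity OK
Primal feasibility (all g_i <= 0): OK
Dual feasibility (all lambda_i >= 0): OK
Complementary slackness (lambda_i * g_i(x) = 0 for all i): OK

Verdict: yes, KKT holds.

yes


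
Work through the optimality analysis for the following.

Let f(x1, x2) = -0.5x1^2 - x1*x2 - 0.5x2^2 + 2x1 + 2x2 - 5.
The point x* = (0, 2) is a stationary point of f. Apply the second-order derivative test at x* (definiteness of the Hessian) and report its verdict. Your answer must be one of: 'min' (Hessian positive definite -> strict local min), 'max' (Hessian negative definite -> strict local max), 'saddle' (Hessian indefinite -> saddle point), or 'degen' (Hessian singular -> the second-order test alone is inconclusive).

Compute the Hessian H = grad^2 f:
  H = [[-1, -1], [-1, -1]]
Verify stationarity: grad f(x*) = H x* + g = (0, 0).
Eigenvalues of H: -2, 0.
H has a zero eigenvalue (singular; negative semidefinite but not definite), so H is neither positive definite, negative definite, nor indefinite. The second-order test alone is inconclusive -> degen.
(Indeed, f is constant along the null direction of H through x*, so x* is not a strict local extremum.)

degen


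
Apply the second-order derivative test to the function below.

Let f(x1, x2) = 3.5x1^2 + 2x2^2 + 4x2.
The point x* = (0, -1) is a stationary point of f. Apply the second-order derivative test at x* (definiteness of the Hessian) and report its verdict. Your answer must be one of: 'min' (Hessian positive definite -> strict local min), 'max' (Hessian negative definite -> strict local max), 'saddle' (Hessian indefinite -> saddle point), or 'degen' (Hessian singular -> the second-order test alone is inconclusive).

Compute the Hessian H = grad^2 f:
  H = [[7, 0], [0, 4]]
Verify stationarity: grad f(x*) = H x* + g = (0, 0).
Eigenvalues of H: 4, 7.
Both eigenvalues > 0, so H is positive definite -> x* is a strict local min.

min


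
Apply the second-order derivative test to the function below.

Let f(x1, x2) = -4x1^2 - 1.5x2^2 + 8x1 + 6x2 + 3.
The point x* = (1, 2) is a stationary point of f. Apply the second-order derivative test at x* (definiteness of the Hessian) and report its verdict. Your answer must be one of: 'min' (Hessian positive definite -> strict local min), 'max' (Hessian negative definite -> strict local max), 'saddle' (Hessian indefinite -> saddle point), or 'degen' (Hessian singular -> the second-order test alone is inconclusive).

Compute the Hessian H = grad^2 f:
  H = [[-8, 0], [0, -3]]
Verify stationarity: grad f(x*) = H x* + g = (0, 0).
Eigenvalues of H: -8, -3.
Both eigenvalues < 0, so H is negative definite -> x* is a strict local max.

max


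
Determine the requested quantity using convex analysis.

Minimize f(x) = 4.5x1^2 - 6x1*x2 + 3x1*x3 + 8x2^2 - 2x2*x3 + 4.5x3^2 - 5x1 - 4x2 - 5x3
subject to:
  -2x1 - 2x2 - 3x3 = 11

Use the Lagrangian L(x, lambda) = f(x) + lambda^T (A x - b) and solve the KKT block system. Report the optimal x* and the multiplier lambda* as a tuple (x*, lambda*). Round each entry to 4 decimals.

Form the Lagrangian:
  L(x, lambda) = (1/2) x^T Q x + c^T x + lambda^T (A x - b)
Stationarity (grad_x L = 0): Q x + c + A^T lambda = 0.
Primal feasibility: A x = b.

This gives the KKT block system:
  [ Q   A^T ] [ x     ]   [-c ]
  [ A    0  ] [ lambda ] = [ b ]

Solving the linear system:
  x*      = (-1.4628, -1.4368, -1.7336)
  lambda* = (-7.3725)
  f(x*)   = 51.4131

x* = (-1.4628, -1.4368, -1.7336), lambda* = (-7.3725)


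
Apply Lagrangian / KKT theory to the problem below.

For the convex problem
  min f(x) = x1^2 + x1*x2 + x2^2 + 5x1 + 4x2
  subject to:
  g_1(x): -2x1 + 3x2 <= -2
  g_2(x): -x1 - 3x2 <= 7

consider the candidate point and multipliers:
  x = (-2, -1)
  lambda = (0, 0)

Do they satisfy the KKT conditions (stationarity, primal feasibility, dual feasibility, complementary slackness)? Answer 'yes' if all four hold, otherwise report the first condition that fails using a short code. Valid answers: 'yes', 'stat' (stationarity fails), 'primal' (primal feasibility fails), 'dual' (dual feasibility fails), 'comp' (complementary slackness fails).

Gradient of f: grad f(x) = Q x + c = (0, 0)
Constraint values g_i(x) = a_i^T x - b_i:
  g_1((-2, -1)) = 3
  g_2((-2, -1)) = -2
Stationarity residual: grad f(x) + sum_i lambda_i a_i = (0, 0)
  -> stationarity OK
Primal feasibility (all g_i <= 0): FAILS
Dual feasibility (all lambda_i >= 0): OK
Complementary slackness (lambda_i * g_i(x) = 0 for all i): OK

Verdict: the first failing condition is primal_feasibility -> primal.

primal


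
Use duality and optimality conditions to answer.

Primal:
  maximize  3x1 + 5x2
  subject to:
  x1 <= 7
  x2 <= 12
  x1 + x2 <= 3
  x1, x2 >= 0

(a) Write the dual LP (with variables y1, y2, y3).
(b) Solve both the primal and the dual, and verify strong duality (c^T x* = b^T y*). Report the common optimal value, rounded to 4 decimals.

The standard primal-dual pair for 'max c^T x s.t. A x <= b, x >= 0' is:
  Dual:  min b^T y  s.t.  A^T y >= c,  y >= 0.

So the dual LP is:
  minimize  7y1 + 12y2 + 3y3
  subject to:
    y1 + y3 >= 3
    y2 + y3 >= 5
    y1, y2, y3 >= 0

Solving the primal: x* = (0, 3).
  primal value c^T x* = 15.
Solving the dual: y* = (0, 0, 5).
  dual value b^T y* = 15.
Strong duality: c^T x* = b^T y*. Confirmed.

15


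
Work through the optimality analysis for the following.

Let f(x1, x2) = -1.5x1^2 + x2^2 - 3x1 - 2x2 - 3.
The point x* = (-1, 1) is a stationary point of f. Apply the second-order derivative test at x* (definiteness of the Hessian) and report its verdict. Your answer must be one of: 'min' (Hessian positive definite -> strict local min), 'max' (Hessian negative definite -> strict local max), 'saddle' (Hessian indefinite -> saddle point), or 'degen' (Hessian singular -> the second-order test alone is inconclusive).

Compute the Hessian H = grad^2 f:
  H = [[-3, 0], [0, 2]]
Verify stationarity: grad f(x*) = H x* + g = (0, 0).
Eigenvalues of H: -3, 2.
Eigenvalues have mixed signs, so H is indefinite -> x* is a saddle point.

saddle


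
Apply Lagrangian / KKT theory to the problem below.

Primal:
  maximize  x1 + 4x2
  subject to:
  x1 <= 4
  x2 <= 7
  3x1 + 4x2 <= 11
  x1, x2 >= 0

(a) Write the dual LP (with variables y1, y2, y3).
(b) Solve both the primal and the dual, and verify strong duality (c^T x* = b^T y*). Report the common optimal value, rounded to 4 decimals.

The standard primal-dual pair for 'max c^T x s.t. A x <= b, x >= 0' is:
  Dual:  min b^T y  s.t.  A^T y >= c,  y >= 0.

So the dual LP is:
  minimize  4y1 + 7y2 + 11y3
  subject to:
    y1 + 3y3 >= 1
    y2 + 4y3 >= 4
    y1, y2, y3 >= 0

Solving the primal: x* = (0, 2.75).
  primal value c^T x* = 11.
Solving the dual: y* = (0, 0, 1).
  dual value b^T y* = 11.
Strong duality: c^T x* = b^T y*. Confirmed.

11


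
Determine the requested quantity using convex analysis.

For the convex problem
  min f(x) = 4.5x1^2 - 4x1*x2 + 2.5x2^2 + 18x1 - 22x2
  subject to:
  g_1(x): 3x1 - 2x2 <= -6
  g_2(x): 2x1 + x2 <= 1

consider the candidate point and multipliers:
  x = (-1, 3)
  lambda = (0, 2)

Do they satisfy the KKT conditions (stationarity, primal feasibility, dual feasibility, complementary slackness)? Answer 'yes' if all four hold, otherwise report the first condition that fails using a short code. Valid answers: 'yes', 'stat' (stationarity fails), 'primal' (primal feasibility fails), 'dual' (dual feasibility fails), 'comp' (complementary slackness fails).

Gradient of f: grad f(x) = Q x + c = (-3, -3)
Constraint values g_i(x) = a_i^T x - b_i:
  g_1((-1, 3)) = -3
  g_2((-1, 3)) = 0
Stationarity residual: grad f(x) + sum_i lambda_i a_i = (1, -1)
  -> stationarity FAILS
Primal feasibility (all g_i <= 0): OK
Dual feasibility (all lambda_i >= 0): OK
Complementary slackness (lambda_i * g_i(x) = 0 for all i): OK

Verdict: the first failing condition is stationarity -> stat.

stat


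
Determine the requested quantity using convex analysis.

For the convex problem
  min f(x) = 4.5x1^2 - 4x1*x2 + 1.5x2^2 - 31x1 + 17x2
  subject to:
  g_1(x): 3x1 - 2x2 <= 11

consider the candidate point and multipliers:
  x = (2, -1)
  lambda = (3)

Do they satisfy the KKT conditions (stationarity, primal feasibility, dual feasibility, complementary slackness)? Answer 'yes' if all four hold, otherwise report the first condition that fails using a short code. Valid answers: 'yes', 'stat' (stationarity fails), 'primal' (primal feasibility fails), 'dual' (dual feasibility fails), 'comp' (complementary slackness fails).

Gradient of f: grad f(x) = Q x + c = (-9, 6)
Constraint values g_i(x) = a_i^T x - b_i:
  g_1((2, -1)) = -3
Stationarity residual: grad f(x) + sum_i lambda_i a_i = (0, 0)
  -> stationarity OK
Primal feasibility (all g_i <= 0): OK
Dual feasibility (all lambda_i >= 0): OK
Complementary slackness (lambda_i * g_i(x) = 0 for all i): FAILS

Verdict: the first failing condition is complementary_slackness -> comp.

comp


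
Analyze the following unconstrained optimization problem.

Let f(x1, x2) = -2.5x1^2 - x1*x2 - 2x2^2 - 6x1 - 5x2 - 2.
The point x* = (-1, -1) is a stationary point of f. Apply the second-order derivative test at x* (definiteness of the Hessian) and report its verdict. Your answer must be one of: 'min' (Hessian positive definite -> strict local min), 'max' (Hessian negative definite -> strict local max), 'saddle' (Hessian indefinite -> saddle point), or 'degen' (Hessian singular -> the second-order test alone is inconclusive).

Compute the Hessian H = grad^2 f:
  H = [[-5, -1], [-1, -4]]
Verify stationarity: grad f(x*) = H x* + g = (0, 0).
Eigenvalues of H: -5.618, -3.382.
Both eigenvalues < 0, so H is negative definite -> x* is a strict local max.

max


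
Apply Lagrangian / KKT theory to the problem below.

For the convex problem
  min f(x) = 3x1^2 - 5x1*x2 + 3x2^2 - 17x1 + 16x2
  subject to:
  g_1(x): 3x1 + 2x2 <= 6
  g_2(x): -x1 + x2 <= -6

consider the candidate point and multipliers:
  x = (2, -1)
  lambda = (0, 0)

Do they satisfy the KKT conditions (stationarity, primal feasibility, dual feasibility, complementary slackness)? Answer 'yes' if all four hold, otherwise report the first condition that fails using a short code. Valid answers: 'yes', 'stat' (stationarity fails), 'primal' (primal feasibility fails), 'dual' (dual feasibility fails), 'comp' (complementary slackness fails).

Gradient of f: grad f(x) = Q x + c = (0, 0)
Constraint values g_i(x) = a_i^T x - b_i:
  g_1((2, -1)) = -2
  g_2((2, -1)) = 3
Stationarity residual: grad f(x) + sum_i lambda_i a_i = (0, 0)
  -> stationarity OK
Primal feasibility (all g_i <= 0): FAILS
Dual feasibility (all lambda_i >= 0): OK
Complementary slackness (lambda_i * g_i(x) = 0 for all i): OK

Verdict: the first failing condition is primal_feasibility -> primal.

primal


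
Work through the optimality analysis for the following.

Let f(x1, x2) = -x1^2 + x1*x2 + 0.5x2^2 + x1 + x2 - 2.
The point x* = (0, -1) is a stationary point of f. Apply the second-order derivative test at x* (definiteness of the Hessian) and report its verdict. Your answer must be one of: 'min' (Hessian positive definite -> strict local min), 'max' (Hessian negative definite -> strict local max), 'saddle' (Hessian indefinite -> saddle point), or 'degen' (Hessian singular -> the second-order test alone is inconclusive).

Compute the Hessian H = grad^2 f:
  H = [[-2, 1], [1, 1]]
Verify stationarity: grad f(x*) = H x* + g = (0, 0).
Eigenvalues of H: -2.3028, 1.3028.
Eigenvalues have mixed signs, so H is indefinite -> x* is a saddle point.

saddle


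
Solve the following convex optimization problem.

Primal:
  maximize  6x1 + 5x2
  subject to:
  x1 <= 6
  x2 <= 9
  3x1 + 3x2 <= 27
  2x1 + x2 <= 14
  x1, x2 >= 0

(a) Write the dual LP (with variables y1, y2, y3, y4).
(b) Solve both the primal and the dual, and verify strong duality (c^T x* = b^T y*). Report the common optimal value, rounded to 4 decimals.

The standard primal-dual pair for 'max c^T x s.t. A x <= b, x >= 0' is:
  Dual:  min b^T y  s.t.  A^T y >= c,  y >= 0.

So the dual LP is:
  minimize  6y1 + 9y2 + 27y3 + 14y4
  subject to:
    y1 + 3y3 + 2y4 >= 6
    y2 + 3y3 + y4 >= 5
    y1, y2, y3, y4 >= 0

Solving the primal: x* = (5, 4).
  primal value c^T x* = 50.
Solving the dual: y* = (0, 0, 1.3333, 1).
  dual value b^T y* = 50.
Strong duality: c^T x* = b^T y*. Confirmed.

50


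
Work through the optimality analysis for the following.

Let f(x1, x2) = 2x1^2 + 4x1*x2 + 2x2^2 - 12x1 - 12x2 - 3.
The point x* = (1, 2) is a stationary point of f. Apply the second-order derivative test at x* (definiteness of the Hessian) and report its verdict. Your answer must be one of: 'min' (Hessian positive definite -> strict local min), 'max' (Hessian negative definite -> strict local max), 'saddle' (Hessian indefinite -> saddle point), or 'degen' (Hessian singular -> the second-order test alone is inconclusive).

Compute the Hessian H = grad^2 f:
  H = [[4, 4], [4, 4]]
Verify stationarity: grad f(x*) = H x* + g = (0, 0).
Eigenvalues of H: 0, 8.
H has a zero eigenvalue (singular; positive semidefinite but not definite), so H is neither positive definite, negative definite, nor indefinite. The second-order test alone is inconclusive -> degen.
(Indeed, f is constant along the null direction of H through x*, so x* is not a strict local extremum.)

degen


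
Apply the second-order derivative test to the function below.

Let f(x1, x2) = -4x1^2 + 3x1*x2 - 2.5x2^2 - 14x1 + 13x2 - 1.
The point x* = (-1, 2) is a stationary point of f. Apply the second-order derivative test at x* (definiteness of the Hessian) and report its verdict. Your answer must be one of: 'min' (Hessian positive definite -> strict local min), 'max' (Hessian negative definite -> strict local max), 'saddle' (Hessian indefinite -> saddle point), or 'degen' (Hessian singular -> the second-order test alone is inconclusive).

Compute the Hessian H = grad^2 f:
  H = [[-8, 3], [3, -5]]
Verify stationarity: grad f(x*) = H x* + g = (0, 0).
Eigenvalues of H: -9.8541, -3.1459.
Both eigenvalues < 0, so H is negative definite -> x* is a strict local max.

max


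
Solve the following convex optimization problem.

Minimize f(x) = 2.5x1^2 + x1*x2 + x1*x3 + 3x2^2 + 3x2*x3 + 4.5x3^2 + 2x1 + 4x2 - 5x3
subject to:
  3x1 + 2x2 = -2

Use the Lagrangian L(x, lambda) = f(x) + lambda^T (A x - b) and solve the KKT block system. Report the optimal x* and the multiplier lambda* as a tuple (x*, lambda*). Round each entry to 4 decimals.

Form the Lagrangian:
  L(x, lambda) = (1/2) x^T Q x + c^T x + lambda^T (A x - b)
Stationarity (grad_x L = 0): Q x + c + A^T lambda = 0.
Primal feasibility: A x = b.

This gives the KKT block system:
  [ Q   A^T ] [ x     ]   [-c ]
  [ A    0  ] [ lambda ] = [ b ]

Solving the linear system:
  x*      = (-0.0629, -0.9057, 0.8644)
  lambda* = (-0.5481)
  f(x*)   = -4.5835

x* = (-0.0629, -0.9057, 0.8644), lambda* = (-0.5481)
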